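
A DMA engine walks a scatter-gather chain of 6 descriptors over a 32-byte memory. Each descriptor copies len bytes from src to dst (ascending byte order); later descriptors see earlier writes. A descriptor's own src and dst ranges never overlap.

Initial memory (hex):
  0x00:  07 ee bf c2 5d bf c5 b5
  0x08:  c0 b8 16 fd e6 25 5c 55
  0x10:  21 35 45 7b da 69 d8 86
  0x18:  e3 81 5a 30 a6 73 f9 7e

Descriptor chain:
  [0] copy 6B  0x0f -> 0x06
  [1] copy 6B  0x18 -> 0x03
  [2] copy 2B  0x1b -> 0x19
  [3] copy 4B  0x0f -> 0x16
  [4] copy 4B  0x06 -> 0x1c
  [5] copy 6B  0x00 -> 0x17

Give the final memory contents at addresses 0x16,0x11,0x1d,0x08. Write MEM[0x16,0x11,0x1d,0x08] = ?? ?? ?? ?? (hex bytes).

[0] 0x0f->0x06 len=6 : 55 21 35 45 7b da
[1] 0x18->0x03 len=6 : e3 81 5a 30 a6 73
[2] 0x1b->0x19 len=2 : 30 a6
[3] 0x0f->0x16 len=4 : 55 21 35 45
[4] 0x06->0x1c len=4 : 30 a6 73 45
[5] 0x00->0x17 len=6 : 07 ee bf e3 81 5a
query mem[0x16]=0x55, mem[0x11]=0x35, mem[0x1d]=0xa6, mem[0x08]=0x73

MEM[0x16,0x11,0x1d,0x08] = 55 35 a6 73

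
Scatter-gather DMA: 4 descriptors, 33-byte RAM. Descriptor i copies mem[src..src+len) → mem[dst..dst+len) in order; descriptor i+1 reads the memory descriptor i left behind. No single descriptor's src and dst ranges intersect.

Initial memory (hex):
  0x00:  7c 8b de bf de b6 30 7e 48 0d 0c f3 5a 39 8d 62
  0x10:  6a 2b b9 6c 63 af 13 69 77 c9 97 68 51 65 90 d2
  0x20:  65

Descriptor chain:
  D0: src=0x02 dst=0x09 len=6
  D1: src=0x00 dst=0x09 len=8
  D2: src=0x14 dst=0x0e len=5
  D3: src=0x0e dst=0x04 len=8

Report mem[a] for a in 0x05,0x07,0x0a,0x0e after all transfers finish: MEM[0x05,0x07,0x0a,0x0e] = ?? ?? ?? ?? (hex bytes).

MEM[0x05,0x07,0x0a,0x0e] = af 69 63 63

  after D0: wrote 6B at 0x09 = debfdeb6307e
  after D1: wrote 8B at 0x09 = 7c8bdebfdeb6307e
  after D2: wrote 5B at 0x0e = 63af136977
  after D3: wrote 8B at 0x04 = 63af1369776c63af
query mem[0x05]=0xaf, mem[0x07]=0x69, mem[0x0a]=0x63, mem[0x0e]=0x63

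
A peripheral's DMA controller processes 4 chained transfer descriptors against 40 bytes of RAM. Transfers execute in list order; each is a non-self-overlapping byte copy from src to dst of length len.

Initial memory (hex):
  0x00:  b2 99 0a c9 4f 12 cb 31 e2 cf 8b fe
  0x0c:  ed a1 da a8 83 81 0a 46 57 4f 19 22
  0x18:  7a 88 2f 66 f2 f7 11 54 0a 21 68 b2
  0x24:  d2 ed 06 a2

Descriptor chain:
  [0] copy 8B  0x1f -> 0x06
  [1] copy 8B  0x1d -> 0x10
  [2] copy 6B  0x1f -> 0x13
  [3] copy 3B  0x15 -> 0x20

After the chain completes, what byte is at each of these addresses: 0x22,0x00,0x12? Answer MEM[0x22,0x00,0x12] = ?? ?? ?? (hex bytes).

MEM[0x22,0x00,0x12] = b2 b2 54

D0: mem[0x06..0x0d] <- [54 0a 21 68 b2 d2 ed 06]
D1: mem[0x10..0x17] <- [f7 11 54 0a 21 68 b2 d2]
D2: mem[0x13..0x18] <- [54 0a 21 68 b2 d2]
D3: mem[0x20..0x22] <- [21 68 b2]
query mem[0x22]=0xb2, mem[0x00]=0xb2, mem[0x12]=0x54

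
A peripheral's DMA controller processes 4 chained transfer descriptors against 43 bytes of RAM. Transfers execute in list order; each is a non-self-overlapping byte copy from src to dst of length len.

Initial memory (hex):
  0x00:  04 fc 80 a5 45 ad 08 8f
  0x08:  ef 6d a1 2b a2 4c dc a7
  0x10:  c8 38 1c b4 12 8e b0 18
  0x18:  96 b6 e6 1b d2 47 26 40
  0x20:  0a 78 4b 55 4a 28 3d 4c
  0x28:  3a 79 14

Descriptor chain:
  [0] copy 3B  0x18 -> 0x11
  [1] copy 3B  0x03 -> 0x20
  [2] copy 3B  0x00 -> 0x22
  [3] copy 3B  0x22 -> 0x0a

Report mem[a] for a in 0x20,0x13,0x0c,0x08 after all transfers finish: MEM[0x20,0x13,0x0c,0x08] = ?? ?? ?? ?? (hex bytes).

  after D0: wrote 3B at 0x11 = 96b6e6
  after D1: wrote 3B at 0x20 = a545ad
  after D2: wrote 3B at 0x22 = 04fc80
  after D3: wrote 3B at 0x0a = 04fc80
query mem[0x20]=0xa5, mem[0x13]=0xe6, mem[0x0c]=0x80, mem[0x08]=0xef

MEM[0x20,0x13,0x0c,0x08] = a5 e6 80 ef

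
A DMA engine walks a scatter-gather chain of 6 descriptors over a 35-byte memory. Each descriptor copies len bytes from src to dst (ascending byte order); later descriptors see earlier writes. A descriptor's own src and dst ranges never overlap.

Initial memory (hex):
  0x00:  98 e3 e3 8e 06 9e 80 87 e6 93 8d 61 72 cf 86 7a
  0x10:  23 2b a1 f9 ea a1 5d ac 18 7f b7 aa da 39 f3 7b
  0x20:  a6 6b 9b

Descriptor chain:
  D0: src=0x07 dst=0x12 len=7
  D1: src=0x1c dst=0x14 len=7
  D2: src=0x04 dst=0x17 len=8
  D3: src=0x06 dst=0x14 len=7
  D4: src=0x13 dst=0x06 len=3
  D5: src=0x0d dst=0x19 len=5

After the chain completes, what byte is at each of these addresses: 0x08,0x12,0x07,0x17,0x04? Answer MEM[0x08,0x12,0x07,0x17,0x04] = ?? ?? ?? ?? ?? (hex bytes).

MEM[0x08,0x12,0x07,0x17,0x04] = 87 87 80 93 06

D0: mem[0x12..0x18] <- [87 e6 93 8d 61 72 cf]
D1: mem[0x14..0x1a] <- [da 39 f3 7b a6 6b 9b]
D2: mem[0x17..0x1e] <- [06 9e 80 87 e6 93 8d 61]
D3: mem[0x14..0x1a] <- [80 87 e6 93 8d 61 72]
D4: mem[0x06..0x08] <- [e6 80 87]
D5: mem[0x19..0x1d] <- [cf 86 7a 23 2b]
query mem[0x08]=0x87, mem[0x12]=0x87, mem[0x07]=0x80, mem[0x17]=0x93, mem[0x04]=0x06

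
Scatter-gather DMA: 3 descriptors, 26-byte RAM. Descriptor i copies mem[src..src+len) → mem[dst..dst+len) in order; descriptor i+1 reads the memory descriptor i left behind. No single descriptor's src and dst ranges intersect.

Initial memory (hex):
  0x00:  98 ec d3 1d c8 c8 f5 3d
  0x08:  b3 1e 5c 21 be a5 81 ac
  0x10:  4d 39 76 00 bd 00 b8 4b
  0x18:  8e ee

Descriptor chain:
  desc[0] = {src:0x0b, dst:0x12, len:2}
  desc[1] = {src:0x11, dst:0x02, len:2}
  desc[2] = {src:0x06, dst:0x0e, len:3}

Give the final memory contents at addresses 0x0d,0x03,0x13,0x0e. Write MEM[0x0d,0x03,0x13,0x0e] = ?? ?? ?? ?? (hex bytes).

MEM[0x0d,0x03,0x13,0x0e] = a5 21 be f5

[0] 0x0b->0x12 len=2 : 21 be
[1] 0x11->0x02 len=2 : 39 21
[2] 0x06->0x0e len=3 : f5 3d b3
query mem[0x0d]=0xa5, mem[0x03]=0x21, mem[0x13]=0xbe, mem[0x0e]=0xf5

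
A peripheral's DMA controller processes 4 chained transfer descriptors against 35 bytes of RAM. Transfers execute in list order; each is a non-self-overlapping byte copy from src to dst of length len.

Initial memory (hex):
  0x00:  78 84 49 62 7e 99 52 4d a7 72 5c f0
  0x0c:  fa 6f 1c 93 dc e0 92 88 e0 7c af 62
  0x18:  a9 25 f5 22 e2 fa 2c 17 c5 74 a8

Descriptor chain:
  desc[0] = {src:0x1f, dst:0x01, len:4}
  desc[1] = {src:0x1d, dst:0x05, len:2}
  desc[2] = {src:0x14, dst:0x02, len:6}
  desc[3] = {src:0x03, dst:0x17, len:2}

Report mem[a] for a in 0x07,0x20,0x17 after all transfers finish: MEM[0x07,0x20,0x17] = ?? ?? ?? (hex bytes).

#0 dst[0x01+4] := {0x17,0xc5,0x74,0xa8}
#1 dst[0x05+2] := {0xfa,0x2c}
#2 dst[0x02+6] := {0xe0,0x7c,0xaf,0x62,0xa9,0x25}
#3 dst[0x17+2] := {0x7c,0xaf}
query mem[0x07]=0x25, mem[0x20]=0xc5, mem[0x17]=0x7c

MEM[0x07,0x20,0x17] = 25 c5 7c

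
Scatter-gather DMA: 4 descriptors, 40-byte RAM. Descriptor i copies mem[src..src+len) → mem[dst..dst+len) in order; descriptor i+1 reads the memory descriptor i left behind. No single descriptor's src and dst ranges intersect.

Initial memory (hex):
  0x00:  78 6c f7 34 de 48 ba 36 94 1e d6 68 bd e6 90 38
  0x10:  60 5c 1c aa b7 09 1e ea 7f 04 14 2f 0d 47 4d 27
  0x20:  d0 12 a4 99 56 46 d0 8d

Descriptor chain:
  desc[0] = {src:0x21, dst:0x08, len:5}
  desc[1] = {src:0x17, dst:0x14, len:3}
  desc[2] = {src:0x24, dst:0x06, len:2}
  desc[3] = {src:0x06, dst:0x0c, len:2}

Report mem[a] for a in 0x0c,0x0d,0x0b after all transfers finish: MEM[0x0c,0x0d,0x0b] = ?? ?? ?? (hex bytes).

MEM[0x0c,0x0d,0x0b] = 56 46 56

  after D0: wrote 5B at 0x08 = 12a4995646
  after D1: wrote 3B at 0x14 = ea7f04
  after D2: wrote 2B at 0x06 = 5646
  after D3: wrote 2B at 0x0c = 5646
query mem[0x0c]=0x56, mem[0x0d]=0x46, mem[0x0b]=0x56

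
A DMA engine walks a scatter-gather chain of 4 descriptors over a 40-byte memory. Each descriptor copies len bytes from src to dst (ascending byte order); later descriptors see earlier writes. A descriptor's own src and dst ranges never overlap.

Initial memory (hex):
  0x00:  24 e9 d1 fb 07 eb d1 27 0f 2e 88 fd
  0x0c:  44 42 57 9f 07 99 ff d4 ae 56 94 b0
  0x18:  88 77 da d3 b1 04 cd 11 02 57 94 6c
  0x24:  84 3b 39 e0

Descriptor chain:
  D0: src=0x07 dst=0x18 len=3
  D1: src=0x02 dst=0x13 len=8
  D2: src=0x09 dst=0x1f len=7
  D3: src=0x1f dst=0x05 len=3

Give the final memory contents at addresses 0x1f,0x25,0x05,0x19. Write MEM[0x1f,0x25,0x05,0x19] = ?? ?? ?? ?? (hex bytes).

D0: mem[0x18..0x1a] <- [27 0f 2e]
D1: mem[0x13..0x1a] <- [d1 fb 07 eb d1 27 0f 2e]
D2: mem[0x1f..0x25] <- [2e 88 fd 44 42 57 9f]
D3: mem[0x05..0x07] <- [2e 88 fd]
query mem[0x1f]=0x2e, mem[0x25]=0x9f, mem[0x05]=0x2e, mem[0x19]=0x0f

MEM[0x1f,0x25,0x05,0x19] = 2e 9f 2e 0f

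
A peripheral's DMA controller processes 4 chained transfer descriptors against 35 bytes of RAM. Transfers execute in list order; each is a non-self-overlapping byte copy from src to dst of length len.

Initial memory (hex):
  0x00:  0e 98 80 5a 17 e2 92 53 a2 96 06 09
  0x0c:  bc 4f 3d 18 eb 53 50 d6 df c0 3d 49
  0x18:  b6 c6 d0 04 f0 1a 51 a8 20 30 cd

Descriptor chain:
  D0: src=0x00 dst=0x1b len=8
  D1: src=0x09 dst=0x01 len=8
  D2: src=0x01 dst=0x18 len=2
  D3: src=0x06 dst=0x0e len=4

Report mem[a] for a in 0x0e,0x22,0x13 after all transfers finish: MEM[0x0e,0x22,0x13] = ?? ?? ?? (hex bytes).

#0 dst[0x1b+8] := {0x0e,0x98,0x80,0x5a,0x17,0xe2,0x92,0x53}
#1 dst[0x01+8] := {0x96,0x06,0x09,0xbc,0x4f,0x3d,0x18,0xeb}
#2 dst[0x18+2] := {0x96,0x06}
#3 dst[0x0e+4] := {0x3d,0x18,0xeb,0x96}
query mem[0x0e]=0x3d, mem[0x22]=0x53, mem[0x13]=0xd6

MEM[0x0e,0x22,0x13] = 3d 53 d6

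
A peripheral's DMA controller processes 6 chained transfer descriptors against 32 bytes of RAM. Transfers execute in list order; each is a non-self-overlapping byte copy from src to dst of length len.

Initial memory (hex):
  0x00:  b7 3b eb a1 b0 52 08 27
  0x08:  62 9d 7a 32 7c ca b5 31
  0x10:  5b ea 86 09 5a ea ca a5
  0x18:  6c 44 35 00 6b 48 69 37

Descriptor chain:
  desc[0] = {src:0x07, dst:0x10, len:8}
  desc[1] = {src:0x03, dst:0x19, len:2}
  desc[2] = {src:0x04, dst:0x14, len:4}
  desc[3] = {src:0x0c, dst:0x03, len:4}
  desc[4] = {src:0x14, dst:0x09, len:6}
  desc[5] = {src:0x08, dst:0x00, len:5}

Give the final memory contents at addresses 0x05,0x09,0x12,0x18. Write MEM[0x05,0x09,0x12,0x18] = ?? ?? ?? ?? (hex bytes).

MEM[0x05,0x09,0x12,0x18] = b5 b0 9d 6c

D0: mem[0x10..0x17] <- [27 62 9d 7a 32 7c ca b5]
D1: mem[0x19..0x1a] <- [a1 b0]
D2: mem[0x14..0x17] <- [b0 52 08 27]
D3: mem[0x03..0x06] <- [7c ca b5 31]
D4: mem[0x09..0x0e] <- [b0 52 08 27 6c a1]
D5: mem[0x00..0x04] <- [62 b0 52 08 27]
query mem[0x05]=0xb5, mem[0x09]=0xb0, mem[0x12]=0x9d, mem[0x18]=0x6c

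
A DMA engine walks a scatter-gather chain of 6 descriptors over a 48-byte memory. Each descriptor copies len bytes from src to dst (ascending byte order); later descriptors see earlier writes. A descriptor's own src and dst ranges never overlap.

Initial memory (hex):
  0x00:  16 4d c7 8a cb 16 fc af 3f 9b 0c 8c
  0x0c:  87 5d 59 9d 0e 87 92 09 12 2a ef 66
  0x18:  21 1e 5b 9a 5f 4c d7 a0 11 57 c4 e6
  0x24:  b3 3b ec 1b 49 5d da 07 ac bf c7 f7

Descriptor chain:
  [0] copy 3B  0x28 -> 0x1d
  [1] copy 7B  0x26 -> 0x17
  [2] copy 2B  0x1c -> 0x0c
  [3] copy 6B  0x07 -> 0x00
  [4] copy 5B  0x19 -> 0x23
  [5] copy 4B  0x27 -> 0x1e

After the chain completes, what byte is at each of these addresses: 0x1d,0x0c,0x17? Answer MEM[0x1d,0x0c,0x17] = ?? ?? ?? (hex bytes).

#0 dst[0x1d+3] := {0x49,0x5d,0xda}
#1 dst[0x17+7] := {0xec,0x1b,0x49,0x5d,0xda,0x07,0xac}
#2 dst[0x0c+2] := {0x07,0xac}
#3 dst[0x00+6] := {0xaf,0x3f,0x9b,0x0c,0x8c,0x07}
#4 dst[0x23+5] := {0x49,0x5d,0xda,0x07,0xac}
#5 dst[0x1e+4] := {0xac,0x49,0x5d,0xda}
query mem[0x1d]=0xac, mem[0x0c]=0x07, mem[0x17]=0xec

MEM[0x1d,0x0c,0x17] = ac 07 ec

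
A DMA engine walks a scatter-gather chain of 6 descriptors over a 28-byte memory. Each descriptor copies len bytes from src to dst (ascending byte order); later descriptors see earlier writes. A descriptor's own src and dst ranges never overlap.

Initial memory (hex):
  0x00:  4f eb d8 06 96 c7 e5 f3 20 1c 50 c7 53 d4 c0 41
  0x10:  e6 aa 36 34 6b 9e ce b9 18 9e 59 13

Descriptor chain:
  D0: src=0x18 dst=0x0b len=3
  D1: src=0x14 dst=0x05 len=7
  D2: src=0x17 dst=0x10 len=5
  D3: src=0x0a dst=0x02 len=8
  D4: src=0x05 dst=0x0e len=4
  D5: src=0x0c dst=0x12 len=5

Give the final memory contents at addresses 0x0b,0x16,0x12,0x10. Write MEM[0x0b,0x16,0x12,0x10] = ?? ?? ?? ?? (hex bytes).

[0] 0x18->0x0b len=3 : 18 9e 59
[1] 0x14->0x05 len=7 : 6b 9e ce b9 18 9e 59
[2] 0x17->0x10 len=5 : b9 18 9e 59 13
[3] 0x0a->0x02 len=8 : 9e 59 9e 59 c0 41 b9 18
[4] 0x05->0x0e len=4 : 59 c0 41 b9
[5] 0x0c->0x12 len=5 : 9e 59 59 c0 41
query mem[0x0b]=0x59, mem[0x16]=0x41, mem[0x12]=0x9e, mem[0x10]=0x41

MEM[0x0b,0x16,0x12,0x10] = 59 41 9e 41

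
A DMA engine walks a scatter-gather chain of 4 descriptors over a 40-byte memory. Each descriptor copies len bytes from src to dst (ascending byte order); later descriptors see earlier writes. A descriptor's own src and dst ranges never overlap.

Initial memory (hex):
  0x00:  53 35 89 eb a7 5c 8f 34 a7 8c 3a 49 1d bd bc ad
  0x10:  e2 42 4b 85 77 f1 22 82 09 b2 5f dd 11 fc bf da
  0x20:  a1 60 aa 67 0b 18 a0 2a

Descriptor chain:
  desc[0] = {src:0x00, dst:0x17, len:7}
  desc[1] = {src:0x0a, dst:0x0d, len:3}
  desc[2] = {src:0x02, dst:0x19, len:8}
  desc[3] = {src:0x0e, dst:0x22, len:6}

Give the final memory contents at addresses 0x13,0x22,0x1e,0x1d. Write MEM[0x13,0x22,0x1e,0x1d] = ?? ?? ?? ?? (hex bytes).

[0] 0x00->0x17 len=7 : 53 35 89 eb a7 5c 8f
[1] 0x0a->0x0d len=3 : 3a 49 1d
[2] 0x02->0x19 len=8 : 89 eb a7 5c 8f 34 a7 8c
[3] 0x0e->0x22 len=6 : 49 1d e2 42 4b 85
query mem[0x13]=0x85, mem[0x22]=0x49, mem[0x1e]=0x34, mem[0x1d]=0x8f

MEM[0x13,0x22,0x1e,0x1d] = 85 49 34 8f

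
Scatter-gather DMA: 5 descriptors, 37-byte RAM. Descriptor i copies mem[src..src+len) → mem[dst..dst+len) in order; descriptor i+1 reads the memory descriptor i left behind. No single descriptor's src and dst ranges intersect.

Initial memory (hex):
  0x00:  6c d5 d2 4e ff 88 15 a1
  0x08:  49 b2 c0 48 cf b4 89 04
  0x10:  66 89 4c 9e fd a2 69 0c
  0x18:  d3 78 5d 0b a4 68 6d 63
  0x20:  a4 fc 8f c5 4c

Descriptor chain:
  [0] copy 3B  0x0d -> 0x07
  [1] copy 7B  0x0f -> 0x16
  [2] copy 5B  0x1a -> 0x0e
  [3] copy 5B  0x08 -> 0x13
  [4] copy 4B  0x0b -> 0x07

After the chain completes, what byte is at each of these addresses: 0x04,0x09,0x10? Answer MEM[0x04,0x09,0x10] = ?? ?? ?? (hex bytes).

MEM[0x04,0x09,0x10] = ff b4 a2

D0: mem[0x07..0x09] <- [b4 89 04]
D1: mem[0x16..0x1c] <- [04 66 89 4c 9e fd a2]
D2: mem[0x0e..0x12] <- [9e fd a2 68 6d]
D3: mem[0x13..0x17] <- [89 04 c0 48 cf]
D4: mem[0x07..0x0a] <- [48 cf b4 9e]
query mem[0x04]=0xff, mem[0x09]=0xb4, mem[0x10]=0xa2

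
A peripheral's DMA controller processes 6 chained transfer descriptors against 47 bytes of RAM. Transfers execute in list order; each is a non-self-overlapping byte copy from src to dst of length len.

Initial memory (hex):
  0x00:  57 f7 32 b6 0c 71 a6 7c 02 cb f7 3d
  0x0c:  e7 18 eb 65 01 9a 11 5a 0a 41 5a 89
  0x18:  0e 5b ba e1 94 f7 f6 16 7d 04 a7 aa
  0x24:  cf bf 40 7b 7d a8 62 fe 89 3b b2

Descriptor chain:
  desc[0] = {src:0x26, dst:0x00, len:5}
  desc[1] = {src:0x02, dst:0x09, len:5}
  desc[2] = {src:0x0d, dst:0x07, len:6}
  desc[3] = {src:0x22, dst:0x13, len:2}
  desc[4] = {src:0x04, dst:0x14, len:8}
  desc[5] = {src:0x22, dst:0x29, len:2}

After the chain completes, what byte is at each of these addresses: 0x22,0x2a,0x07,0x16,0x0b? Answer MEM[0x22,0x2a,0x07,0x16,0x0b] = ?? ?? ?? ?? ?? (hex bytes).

MEM[0x22,0x2a,0x07,0x16,0x0b] = a7 aa a6 a6 9a

D0: mem[0x00..0x04] <- [40 7b 7d a8 62]
D1: mem[0x09..0x0d] <- [7d a8 62 71 a6]
D2: mem[0x07..0x0c] <- [a6 eb 65 01 9a 11]
D3: mem[0x13..0x14] <- [a7 aa]
D4: mem[0x14..0x1b] <- [62 71 a6 a6 eb 65 01 9a]
D5: mem[0x29..0x2a] <- [a7 aa]
query mem[0x22]=0xa7, mem[0x2a]=0xaa, mem[0x07]=0xa6, mem[0x16]=0xa6, mem[0x0b]=0x9a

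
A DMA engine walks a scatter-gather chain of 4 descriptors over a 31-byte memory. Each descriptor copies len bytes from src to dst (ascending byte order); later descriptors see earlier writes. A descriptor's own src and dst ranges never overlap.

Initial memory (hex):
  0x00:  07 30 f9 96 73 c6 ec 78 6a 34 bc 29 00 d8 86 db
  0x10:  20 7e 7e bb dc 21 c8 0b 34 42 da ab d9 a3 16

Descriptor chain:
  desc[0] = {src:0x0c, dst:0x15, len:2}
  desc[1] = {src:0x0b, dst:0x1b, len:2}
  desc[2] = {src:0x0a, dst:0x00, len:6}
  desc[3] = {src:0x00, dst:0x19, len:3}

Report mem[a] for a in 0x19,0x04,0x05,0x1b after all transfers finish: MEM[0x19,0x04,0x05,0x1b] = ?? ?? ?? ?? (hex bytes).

[0] 0x0c->0x15 len=2 : 00 d8
[1] 0x0b->0x1b len=2 : 29 00
[2] 0x0a->0x00 len=6 : bc 29 00 d8 86 db
[3] 0x00->0x19 len=3 : bc 29 00
query mem[0x19]=0xbc, mem[0x04]=0x86, mem[0x05]=0xdb, mem[0x1b]=0x00

MEM[0x19,0x04,0x05,0x1b] = bc 86 db 00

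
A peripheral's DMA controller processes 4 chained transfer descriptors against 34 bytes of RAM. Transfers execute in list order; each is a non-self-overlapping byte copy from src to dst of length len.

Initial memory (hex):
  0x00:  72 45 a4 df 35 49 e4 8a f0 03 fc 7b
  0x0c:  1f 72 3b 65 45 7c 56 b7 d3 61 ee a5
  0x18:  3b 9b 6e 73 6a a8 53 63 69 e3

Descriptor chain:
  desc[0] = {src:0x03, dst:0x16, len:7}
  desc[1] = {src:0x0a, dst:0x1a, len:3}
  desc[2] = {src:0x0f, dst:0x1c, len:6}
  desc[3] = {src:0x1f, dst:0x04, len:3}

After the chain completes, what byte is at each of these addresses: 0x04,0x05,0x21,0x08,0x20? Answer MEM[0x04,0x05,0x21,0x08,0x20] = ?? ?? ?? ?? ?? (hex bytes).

MEM[0x04,0x05,0x21,0x08,0x20] = 56 b7 d3 f0 b7

D0: mem[0x16..0x1c] <- [df 35 49 e4 8a f0 03]
D1: mem[0x1a..0x1c] <- [fc 7b 1f]
D2: mem[0x1c..0x21] <- [65 45 7c 56 b7 d3]
D3: mem[0x04..0x06] <- [56 b7 d3]
query mem[0x04]=0x56, mem[0x05]=0xb7, mem[0x21]=0xd3, mem[0x08]=0xf0, mem[0x20]=0xb7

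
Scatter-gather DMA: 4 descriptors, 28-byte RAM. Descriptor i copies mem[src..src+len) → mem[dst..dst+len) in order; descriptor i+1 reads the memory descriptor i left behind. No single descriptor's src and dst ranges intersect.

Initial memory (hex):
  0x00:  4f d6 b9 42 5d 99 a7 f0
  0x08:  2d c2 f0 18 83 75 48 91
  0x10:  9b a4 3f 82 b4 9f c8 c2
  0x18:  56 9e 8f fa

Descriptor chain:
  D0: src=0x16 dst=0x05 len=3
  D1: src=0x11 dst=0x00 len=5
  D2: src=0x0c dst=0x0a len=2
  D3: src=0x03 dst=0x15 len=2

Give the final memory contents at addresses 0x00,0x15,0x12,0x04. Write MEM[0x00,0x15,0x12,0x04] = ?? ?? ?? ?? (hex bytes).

MEM[0x00,0x15,0x12,0x04] = a4 b4 3f 9f

[0] 0x16->0x05 len=3 : c8 c2 56
[1] 0x11->0x00 len=5 : a4 3f 82 b4 9f
[2] 0x0c->0x0a len=2 : 83 75
[3] 0x03->0x15 len=2 : b4 9f
query mem[0x00]=0xa4, mem[0x15]=0xb4, mem[0x12]=0x3f, mem[0x04]=0x9f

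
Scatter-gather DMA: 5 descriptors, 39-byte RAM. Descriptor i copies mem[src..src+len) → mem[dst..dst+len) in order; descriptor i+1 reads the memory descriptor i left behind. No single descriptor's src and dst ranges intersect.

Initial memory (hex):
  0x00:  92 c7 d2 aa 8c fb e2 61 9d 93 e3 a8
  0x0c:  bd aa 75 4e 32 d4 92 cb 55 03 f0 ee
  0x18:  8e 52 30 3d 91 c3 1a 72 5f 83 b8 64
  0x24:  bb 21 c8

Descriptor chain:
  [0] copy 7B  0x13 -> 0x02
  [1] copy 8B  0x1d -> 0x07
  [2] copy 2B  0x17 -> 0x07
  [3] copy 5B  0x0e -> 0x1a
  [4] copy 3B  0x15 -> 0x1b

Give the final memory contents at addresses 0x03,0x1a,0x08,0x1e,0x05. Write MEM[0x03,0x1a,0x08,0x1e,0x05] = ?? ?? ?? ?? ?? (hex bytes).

[0] 0x13->0x02 len=7 : cb 55 03 f0 ee 8e 52
[1] 0x1d->0x07 len=8 : c3 1a 72 5f 83 b8 64 bb
[2] 0x17->0x07 len=2 : ee 8e
[3] 0x0e->0x1a len=5 : bb 4e 32 d4 92
[4] 0x15->0x1b len=3 : 03 f0 ee
query mem[0x03]=0x55, mem[0x1a]=0xbb, mem[0x08]=0x8e, mem[0x1e]=0x92, mem[0x05]=0xf0

MEM[0x03,0x1a,0x08,0x1e,0x05] = 55 bb 8e 92 f0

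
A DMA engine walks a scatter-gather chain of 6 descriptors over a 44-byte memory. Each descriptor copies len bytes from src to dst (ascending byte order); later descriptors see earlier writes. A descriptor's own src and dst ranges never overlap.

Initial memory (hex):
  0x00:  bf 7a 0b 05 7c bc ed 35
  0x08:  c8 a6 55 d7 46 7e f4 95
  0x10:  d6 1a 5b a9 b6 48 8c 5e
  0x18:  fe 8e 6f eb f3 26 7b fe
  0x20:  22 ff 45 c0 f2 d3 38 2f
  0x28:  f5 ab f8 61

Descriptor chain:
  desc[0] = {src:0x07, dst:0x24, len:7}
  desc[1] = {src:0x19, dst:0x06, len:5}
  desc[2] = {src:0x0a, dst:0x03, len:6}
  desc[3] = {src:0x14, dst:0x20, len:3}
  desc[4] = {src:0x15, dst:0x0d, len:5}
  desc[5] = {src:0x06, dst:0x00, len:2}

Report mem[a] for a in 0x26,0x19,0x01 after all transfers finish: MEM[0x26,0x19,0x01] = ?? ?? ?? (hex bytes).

#0 dst[0x24+7] := {0x35,0xc8,0xa6,0x55,0xd7,0x46,0x7e}
#1 dst[0x06+5] := {0x8e,0x6f,0xeb,0xf3,0x26}
#2 dst[0x03+6] := {0x26,0xd7,0x46,0x7e,0xf4,0x95}
#3 dst[0x20+3] := {0xb6,0x48,0x8c}
#4 dst[0x0d+5] := {0x48,0x8c,0x5e,0xfe,0x8e}
#5 dst[0x00+2] := {0x7e,0xf4}
query mem[0x26]=0xa6, mem[0x19]=0x8e, mem[0x01]=0xf4

MEM[0x26,0x19,0x01] = a6 8e f4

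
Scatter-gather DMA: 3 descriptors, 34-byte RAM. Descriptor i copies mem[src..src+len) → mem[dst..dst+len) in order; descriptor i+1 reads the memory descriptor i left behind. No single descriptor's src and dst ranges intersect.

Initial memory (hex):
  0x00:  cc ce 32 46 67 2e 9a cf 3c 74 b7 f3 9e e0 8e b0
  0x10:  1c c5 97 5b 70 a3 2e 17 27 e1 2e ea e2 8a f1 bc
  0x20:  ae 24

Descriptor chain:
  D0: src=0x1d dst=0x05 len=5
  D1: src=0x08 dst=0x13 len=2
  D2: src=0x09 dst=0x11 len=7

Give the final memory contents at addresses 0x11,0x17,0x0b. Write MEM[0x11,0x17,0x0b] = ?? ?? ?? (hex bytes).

D0: mem[0x05..0x09] <- [8a f1 bc ae 24]
D1: mem[0x13..0x14] <- [ae 24]
D2: mem[0x11..0x17] <- [24 b7 f3 9e e0 8e b0]
query mem[0x11]=0x24, mem[0x17]=0xb0, mem[0x0b]=0xf3

MEM[0x11,0x17,0x0b] = 24 b0 f3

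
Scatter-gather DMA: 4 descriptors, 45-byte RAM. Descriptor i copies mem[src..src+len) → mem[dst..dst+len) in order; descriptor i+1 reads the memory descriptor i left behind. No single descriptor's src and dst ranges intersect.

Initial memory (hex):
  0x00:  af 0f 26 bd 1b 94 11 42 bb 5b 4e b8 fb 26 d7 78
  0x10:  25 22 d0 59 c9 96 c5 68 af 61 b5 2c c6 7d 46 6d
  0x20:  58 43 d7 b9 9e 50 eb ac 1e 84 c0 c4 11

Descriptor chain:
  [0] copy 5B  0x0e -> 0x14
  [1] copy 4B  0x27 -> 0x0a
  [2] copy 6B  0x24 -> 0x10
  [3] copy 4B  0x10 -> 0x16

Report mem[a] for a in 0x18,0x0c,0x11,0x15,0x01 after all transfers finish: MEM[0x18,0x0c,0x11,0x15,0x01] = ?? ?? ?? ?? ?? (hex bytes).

MEM[0x18,0x0c,0x11,0x15,0x01] = eb 84 50 84 0f

#0 dst[0x14+5] := {0xd7,0x78,0x25,0x22,0xd0}
#1 dst[0x0a+4] := {0xac,0x1e,0x84,0xc0}
#2 dst[0x10+6] := {0x9e,0x50,0xeb,0xac,0x1e,0x84}
#3 dst[0x16+4] := {0x9e,0x50,0xeb,0xac}
query mem[0x18]=0xeb, mem[0x0c]=0x84, mem[0x11]=0x50, mem[0x15]=0x84, mem[0x01]=0x0f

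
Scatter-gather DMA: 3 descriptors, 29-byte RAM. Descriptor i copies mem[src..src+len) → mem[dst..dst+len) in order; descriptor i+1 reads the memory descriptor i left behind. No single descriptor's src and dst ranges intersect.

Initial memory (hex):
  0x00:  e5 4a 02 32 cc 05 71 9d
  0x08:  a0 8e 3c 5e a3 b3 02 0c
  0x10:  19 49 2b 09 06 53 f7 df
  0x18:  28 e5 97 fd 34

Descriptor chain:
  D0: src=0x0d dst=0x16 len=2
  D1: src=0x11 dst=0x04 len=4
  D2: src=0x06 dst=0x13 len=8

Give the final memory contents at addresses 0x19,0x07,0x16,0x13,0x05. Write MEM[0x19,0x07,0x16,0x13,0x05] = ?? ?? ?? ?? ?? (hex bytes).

MEM[0x19,0x07,0x16,0x13,0x05] = a3 06 8e 09 2b

[0] 0x0d->0x16 len=2 : b3 02
[1] 0x11->0x04 len=4 : 49 2b 09 06
[2] 0x06->0x13 len=8 : 09 06 a0 8e 3c 5e a3 b3
query mem[0x19]=0xa3, mem[0x07]=0x06, mem[0x16]=0x8e, mem[0x13]=0x09, mem[0x05]=0x2b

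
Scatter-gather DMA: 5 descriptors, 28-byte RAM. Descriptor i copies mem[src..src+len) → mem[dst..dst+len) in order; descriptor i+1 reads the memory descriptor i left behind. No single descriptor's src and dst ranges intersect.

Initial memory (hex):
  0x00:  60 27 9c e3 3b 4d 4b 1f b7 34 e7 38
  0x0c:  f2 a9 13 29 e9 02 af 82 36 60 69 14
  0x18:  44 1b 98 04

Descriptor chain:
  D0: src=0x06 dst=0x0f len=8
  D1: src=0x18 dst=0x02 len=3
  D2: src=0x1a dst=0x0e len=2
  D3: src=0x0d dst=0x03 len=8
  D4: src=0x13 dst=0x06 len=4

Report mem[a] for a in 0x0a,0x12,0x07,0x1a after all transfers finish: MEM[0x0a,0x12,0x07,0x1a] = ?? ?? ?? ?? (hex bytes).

MEM[0x0a,0x12,0x07,0x1a] = 38 34 38 98

[0] 0x06->0x0f len=8 : 4b 1f b7 34 e7 38 f2 a9
[1] 0x18->0x02 len=3 : 44 1b 98
[2] 0x1a->0x0e len=2 : 98 04
[3] 0x0d->0x03 len=8 : a9 98 04 1f b7 34 e7 38
[4] 0x13->0x06 len=4 : e7 38 f2 a9
query mem[0x0a]=0x38, mem[0x12]=0x34, mem[0x07]=0x38, mem[0x1a]=0x98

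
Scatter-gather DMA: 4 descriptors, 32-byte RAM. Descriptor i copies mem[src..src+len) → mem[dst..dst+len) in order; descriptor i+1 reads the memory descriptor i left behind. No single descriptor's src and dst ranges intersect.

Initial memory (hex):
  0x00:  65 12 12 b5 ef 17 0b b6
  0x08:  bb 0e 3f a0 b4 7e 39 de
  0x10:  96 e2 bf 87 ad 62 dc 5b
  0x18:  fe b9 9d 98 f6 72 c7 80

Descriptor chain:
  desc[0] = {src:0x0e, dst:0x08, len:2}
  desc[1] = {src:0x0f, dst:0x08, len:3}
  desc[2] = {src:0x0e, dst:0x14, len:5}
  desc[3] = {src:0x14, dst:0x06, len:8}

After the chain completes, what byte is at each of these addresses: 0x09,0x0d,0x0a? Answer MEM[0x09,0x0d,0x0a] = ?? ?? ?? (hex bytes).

MEM[0x09,0x0d,0x0a] = e2 98 bf

[0] 0x0e->0x08 len=2 : 39 de
[1] 0x0f->0x08 len=3 : de 96 e2
[2] 0x0e->0x14 len=5 : 39 de 96 e2 bf
[3] 0x14->0x06 len=8 : 39 de 96 e2 bf b9 9d 98
query mem[0x09]=0xe2, mem[0x0d]=0x98, mem[0x0a]=0xbf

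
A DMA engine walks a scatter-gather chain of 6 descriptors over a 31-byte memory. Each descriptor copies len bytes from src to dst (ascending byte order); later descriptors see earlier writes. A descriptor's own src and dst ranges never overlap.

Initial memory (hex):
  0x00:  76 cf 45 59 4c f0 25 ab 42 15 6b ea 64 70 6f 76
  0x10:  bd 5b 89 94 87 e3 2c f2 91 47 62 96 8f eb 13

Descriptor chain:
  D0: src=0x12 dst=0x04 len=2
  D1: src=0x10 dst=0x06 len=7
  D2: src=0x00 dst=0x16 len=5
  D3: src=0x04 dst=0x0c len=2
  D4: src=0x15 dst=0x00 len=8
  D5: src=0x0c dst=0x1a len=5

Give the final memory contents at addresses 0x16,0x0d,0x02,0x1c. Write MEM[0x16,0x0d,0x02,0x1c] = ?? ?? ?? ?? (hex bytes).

MEM[0x16,0x0d,0x02,0x1c] = 76 94 cf 6f

#0 dst[0x04+2] := {0x89,0x94}
#1 dst[0x06+7] := {0xbd,0x5b,0x89,0x94,0x87,0xe3,0x2c}
#2 dst[0x16+5] := {0x76,0xcf,0x45,0x59,0x89}
#3 dst[0x0c+2] := {0x89,0x94}
#4 dst[0x00+8] := {0xe3,0x76,0xcf,0x45,0x59,0x89,0x96,0x8f}
#5 dst[0x1a+5] := {0x89,0x94,0x6f,0x76,0xbd}
query mem[0x16]=0x76, mem[0x0d]=0x94, mem[0x02]=0xcf, mem[0x1c]=0x6f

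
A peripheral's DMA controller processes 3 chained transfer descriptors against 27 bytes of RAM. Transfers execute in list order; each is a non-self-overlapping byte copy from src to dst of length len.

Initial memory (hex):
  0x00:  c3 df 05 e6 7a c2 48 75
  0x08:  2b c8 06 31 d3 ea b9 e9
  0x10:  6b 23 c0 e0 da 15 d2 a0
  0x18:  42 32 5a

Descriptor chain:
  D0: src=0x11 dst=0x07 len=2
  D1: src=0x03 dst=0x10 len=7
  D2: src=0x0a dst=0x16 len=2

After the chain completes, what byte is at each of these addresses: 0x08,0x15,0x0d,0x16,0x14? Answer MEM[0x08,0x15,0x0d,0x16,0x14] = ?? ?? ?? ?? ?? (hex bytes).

MEM[0x08,0x15,0x0d,0x16,0x14] = c0 c0 ea 06 23

  after D0: wrote 2B at 0x07 = 23c0
  after D1: wrote 7B at 0x10 = e67ac24823c0c8
  after D2: wrote 2B at 0x16 = 0631
query mem[0x08]=0xc0, mem[0x15]=0xc0, mem[0x0d]=0xea, mem[0x16]=0x06, mem[0x14]=0x23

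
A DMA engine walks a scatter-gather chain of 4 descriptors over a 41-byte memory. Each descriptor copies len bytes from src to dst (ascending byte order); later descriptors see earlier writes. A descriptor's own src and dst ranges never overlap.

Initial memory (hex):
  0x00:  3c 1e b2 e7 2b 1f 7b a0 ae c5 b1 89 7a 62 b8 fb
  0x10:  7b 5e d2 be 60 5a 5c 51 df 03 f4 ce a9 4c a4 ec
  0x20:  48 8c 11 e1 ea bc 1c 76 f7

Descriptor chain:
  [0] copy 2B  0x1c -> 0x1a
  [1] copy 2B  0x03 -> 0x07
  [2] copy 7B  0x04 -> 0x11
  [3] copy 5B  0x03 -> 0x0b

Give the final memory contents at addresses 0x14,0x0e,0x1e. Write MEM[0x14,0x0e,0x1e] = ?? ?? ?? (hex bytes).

MEM[0x14,0x0e,0x1e] = e7 7b a4

#0 dst[0x1a+2] := {0xa9,0x4c}
#1 dst[0x07+2] := {0xe7,0x2b}
#2 dst[0x11+7] := {0x2b,0x1f,0x7b,0xe7,0x2b,0xc5,0xb1}
#3 dst[0x0b+5] := {0xe7,0x2b,0x1f,0x7b,0xe7}
query mem[0x14]=0xe7, mem[0x0e]=0x7b, mem[0x1e]=0xa4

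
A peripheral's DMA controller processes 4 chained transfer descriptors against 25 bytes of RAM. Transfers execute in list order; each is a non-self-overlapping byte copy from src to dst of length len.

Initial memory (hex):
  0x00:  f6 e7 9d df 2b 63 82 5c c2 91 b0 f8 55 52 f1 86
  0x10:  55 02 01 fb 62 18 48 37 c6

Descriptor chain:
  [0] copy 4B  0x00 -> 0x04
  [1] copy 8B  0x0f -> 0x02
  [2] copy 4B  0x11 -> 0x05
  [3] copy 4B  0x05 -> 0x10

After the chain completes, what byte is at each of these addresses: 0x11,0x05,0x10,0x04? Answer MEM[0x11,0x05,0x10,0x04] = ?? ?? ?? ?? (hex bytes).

MEM[0x11,0x05,0x10,0x04] = 01 02 02 02

D0: mem[0x04..0x07] <- [f6 e7 9d df]
D1: mem[0x02..0x09] <- [86 55 02 01 fb 62 18 48]
D2: mem[0x05..0x08] <- [02 01 fb 62]
D3: mem[0x10..0x13] <- [02 01 fb 62]
query mem[0x11]=0x01, mem[0x05]=0x02, mem[0x10]=0x02, mem[0x04]=0x02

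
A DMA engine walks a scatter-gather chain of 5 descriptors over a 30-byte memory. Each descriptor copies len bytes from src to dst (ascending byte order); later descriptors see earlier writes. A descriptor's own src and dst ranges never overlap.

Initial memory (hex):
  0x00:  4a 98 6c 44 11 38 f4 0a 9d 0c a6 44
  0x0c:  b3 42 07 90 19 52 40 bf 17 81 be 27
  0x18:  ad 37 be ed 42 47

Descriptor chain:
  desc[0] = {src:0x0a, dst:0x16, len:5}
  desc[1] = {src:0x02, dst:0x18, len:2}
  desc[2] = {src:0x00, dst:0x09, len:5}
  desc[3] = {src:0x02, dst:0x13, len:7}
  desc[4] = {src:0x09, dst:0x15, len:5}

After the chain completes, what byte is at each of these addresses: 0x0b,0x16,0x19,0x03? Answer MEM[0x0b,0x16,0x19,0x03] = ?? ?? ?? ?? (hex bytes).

#0 dst[0x16+5] := {0xa6,0x44,0xb3,0x42,0x07}
#1 dst[0x18+2] := {0x6c,0x44}
#2 dst[0x09+5] := {0x4a,0x98,0x6c,0x44,0x11}
#3 dst[0x13+7] := {0x6c,0x44,0x11,0x38,0xf4,0x0a,0x9d}
#4 dst[0x15+5] := {0x4a,0x98,0x6c,0x44,0x11}
query mem[0x0b]=0x6c, mem[0x16]=0x98, mem[0x19]=0x11, mem[0x03]=0x44

MEM[0x0b,0x16,0x19,0x03] = 6c 98 11 44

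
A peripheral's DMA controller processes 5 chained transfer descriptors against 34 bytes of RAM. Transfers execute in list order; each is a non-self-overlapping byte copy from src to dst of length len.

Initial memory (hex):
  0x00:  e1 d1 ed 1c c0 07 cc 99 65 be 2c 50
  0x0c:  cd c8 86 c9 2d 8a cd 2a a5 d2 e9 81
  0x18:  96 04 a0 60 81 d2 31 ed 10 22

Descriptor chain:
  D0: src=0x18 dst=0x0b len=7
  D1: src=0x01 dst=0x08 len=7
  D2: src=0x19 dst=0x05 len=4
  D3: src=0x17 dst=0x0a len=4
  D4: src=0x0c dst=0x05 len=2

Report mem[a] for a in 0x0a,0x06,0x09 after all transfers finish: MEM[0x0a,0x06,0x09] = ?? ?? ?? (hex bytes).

MEM[0x0a,0x06,0x09] = 81 a0 ed

D0: mem[0x0b..0x11] <- [96 04 a0 60 81 d2 31]
D1: mem[0x08..0x0e] <- [d1 ed 1c c0 07 cc 99]
D2: mem[0x05..0x08] <- [04 a0 60 81]
D3: mem[0x0a..0x0d] <- [81 96 04 a0]
D4: mem[0x05..0x06] <- [04 a0]
query mem[0x0a]=0x81, mem[0x06]=0xa0, mem[0x09]=0xed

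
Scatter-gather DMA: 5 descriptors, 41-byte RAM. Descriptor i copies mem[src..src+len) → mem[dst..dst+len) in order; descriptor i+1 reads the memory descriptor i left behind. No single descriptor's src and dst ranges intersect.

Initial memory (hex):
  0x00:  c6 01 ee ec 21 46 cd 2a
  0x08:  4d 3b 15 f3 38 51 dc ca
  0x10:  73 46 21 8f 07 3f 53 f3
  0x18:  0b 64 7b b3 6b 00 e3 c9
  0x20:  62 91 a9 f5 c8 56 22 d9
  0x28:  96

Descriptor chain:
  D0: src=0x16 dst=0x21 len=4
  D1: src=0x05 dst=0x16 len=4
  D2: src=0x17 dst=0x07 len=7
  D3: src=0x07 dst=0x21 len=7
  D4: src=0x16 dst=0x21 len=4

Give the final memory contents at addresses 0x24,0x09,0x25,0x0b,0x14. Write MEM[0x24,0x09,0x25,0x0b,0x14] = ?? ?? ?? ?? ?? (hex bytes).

D0: mem[0x21..0x24] <- [53 f3 0b 64]
D1: mem[0x16..0x19] <- [46 cd 2a 4d]
D2: mem[0x07..0x0d] <- [cd 2a 4d 7b b3 6b 00]
D3: mem[0x21..0x27] <- [cd 2a 4d 7b b3 6b 00]
D4: mem[0x21..0x24] <- [46 cd 2a 4d]
query mem[0x24]=0x4d, mem[0x09]=0x4d, mem[0x25]=0xb3, mem[0x0b]=0xb3, mem[0x14]=0x07

MEM[0x24,0x09,0x25,0x0b,0x14] = 4d 4d b3 b3 07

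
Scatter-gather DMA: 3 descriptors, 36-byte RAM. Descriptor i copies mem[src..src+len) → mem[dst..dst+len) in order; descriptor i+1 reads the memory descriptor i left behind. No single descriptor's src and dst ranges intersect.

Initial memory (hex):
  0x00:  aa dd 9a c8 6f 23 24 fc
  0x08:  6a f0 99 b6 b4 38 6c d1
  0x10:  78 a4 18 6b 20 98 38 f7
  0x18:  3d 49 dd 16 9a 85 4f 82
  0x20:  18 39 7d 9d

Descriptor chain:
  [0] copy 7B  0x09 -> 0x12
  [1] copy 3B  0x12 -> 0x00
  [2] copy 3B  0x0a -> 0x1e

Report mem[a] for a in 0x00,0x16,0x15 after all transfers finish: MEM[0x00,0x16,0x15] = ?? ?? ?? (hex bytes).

  after D0: wrote 7B at 0x12 = f099b6b4386cd1
  after D1: wrote 3B at 0x00 = f099b6
  after D2: wrote 3B at 0x1e = 99b6b4
query mem[0x00]=0xf0, mem[0x16]=0x38, mem[0x15]=0xb4

MEM[0x00,0x16,0x15] = f0 38 b4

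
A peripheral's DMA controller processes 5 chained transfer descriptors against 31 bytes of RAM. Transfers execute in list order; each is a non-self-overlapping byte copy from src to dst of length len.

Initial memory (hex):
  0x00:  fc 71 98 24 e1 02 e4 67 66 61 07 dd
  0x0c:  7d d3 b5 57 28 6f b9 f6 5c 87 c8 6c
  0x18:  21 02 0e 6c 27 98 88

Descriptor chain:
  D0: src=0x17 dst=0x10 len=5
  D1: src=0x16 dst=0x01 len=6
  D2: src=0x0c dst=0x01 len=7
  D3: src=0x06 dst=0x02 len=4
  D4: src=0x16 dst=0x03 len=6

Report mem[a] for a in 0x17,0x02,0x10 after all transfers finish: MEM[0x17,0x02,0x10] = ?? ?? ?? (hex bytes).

MEM[0x17,0x02,0x10] = 6c 21 6c

D0: mem[0x10..0x14] <- [6c 21 02 0e 6c]
D1: mem[0x01..0x06] <- [c8 6c 21 02 0e 6c]
D2: mem[0x01..0x07] <- [7d d3 b5 57 6c 21 02]
D3: mem[0x02..0x05] <- [21 02 66 61]
D4: mem[0x03..0x08] <- [c8 6c 21 02 0e 6c]
query mem[0x17]=0x6c, mem[0x02]=0x21, mem[0x10]=0x6c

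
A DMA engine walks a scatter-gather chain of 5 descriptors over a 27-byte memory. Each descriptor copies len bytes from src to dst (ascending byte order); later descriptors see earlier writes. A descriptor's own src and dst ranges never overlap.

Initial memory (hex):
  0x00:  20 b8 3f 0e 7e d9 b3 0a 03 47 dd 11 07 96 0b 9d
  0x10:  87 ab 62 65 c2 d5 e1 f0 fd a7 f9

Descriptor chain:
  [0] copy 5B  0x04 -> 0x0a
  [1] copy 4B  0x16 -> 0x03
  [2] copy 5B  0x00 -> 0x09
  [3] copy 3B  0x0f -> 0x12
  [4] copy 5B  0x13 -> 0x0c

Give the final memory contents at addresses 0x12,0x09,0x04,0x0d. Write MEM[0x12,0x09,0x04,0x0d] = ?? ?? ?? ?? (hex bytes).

  after D0: wrote 5B at 0x0a = 7ed9b30a03
  after D1: wrote 4B at 0x03 = e1f0fda7
  after D2: wrote 5B at 0x09 = 20b83fe1f0
  after D3: wrote 3B at 0x12 = 9d87ab
  after D4: wrote 5B at 0x0c = 87abd5e1f0
query mem[0x12]=0x9d, mem[0x09]=0x20, mem[0x04]=0xf0, mem[0x0d]=0xab

MEM[0x12,0x09,0x04,0x0d] = 9d 20 f0 ab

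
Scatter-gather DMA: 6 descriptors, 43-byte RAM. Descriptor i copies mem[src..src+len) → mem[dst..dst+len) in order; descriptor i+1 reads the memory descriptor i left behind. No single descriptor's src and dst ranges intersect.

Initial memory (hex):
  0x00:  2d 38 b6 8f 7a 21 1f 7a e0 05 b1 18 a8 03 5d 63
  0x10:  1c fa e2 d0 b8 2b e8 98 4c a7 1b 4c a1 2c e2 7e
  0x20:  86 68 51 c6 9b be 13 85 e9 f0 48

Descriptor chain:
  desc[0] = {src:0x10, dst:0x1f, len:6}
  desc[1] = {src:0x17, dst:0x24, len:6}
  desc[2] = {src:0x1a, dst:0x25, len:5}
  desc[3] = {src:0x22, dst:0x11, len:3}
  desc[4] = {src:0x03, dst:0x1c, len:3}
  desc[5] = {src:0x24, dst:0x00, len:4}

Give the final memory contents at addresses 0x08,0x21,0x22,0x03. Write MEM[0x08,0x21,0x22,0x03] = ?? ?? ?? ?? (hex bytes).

MEM[0x08,0x21,0x22,0x03] = e0 e2 d0 a1

#0 dst[0x1f+6] := {0x1c,0xfa,0xe2,0xd0,0xb8,0x2b}
#1 dst[0x24+6] := {0x98,0x4c,0xa7,0x1b,0x4c,0xa1}
#2 dst[0x25+5] := {0x1b,0x4c,0xa1,0x2c,0xe2}
#3 dst[0x11+3] := {0xd0,0xb8,0x98}
#4 dst[0x1c+3] := {0x8f,0x7a,0x21}
#5 dst[0x00+4] := {0x98,0x1b,0x4c,0xa1}
query mem[0x08]=0xe0, mem[0x21]=0xe2, mem[0x22]=0xd0, mem[0x03]=0xa1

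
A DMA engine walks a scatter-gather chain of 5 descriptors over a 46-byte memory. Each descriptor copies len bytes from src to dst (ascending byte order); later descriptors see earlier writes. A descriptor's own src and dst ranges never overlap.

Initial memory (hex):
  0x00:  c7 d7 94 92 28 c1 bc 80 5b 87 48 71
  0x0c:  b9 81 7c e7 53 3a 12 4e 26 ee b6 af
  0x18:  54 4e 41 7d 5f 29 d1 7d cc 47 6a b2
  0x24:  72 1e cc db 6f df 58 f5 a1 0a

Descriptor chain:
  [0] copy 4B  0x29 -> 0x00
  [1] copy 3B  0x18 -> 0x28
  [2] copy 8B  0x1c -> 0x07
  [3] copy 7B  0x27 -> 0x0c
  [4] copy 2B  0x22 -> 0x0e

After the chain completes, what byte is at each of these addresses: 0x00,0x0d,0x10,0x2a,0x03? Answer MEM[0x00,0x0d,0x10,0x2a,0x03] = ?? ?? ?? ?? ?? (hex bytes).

  after D0: wrote 4B at 0x00 = df58f5a1
  after D1: wrote 3B at 0x28 = 544e41
  after D2: wrote 8B at 0x07 = 5f29d17dcc476ab2
  after D3: wrote 7B at 0x0c = db544e41f5a10a
  after D4: wrote 2B at 0x0e = 6ab2
query mem[0x00]=0xdf, mem[0x0d]=0x54, mem[0x10]=0xf5, mem[0x2a]=0x41, mem[0x03]=0xa1

MEM[0x00,0x0d,0x10,0x2a,0x03] = df 54 f5 41 a1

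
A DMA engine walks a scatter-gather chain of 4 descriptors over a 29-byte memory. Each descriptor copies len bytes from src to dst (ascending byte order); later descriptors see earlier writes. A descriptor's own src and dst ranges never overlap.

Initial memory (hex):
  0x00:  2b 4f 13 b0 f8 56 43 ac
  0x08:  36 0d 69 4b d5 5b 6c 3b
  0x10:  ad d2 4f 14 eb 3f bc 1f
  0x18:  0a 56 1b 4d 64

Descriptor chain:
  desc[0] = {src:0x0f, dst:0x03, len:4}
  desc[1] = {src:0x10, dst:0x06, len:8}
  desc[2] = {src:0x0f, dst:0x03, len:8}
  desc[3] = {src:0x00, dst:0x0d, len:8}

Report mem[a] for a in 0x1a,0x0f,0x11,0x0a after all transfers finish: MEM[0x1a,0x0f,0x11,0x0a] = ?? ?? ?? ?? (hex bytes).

#0 dst[0x03+4] := {0x3b,0xad,0xd2,0x4f}
#1 dst[0x06+8] := {0xad,0xd2,0x4f,0x14,0xeb,0x3f,0xbc,0x1f}
#2 dst[0x03+8] := {0x3b,0xad,0xd2,0x4f,0x14,0xeb,0x3f,0xbc}
#3 dst[0x0d+8] := {0x2b,0x4f,0x13,0x3b,0xad,0xd2,0x4f,0x14}
query mem[0x1a]=0x1b, mem[0x0f]=0x13, mem[0x11]=0xad, mem[0x0a]=0xbc

MEM[0x1a,0x0f,0x11,0x0a] = 1b 13 ad bc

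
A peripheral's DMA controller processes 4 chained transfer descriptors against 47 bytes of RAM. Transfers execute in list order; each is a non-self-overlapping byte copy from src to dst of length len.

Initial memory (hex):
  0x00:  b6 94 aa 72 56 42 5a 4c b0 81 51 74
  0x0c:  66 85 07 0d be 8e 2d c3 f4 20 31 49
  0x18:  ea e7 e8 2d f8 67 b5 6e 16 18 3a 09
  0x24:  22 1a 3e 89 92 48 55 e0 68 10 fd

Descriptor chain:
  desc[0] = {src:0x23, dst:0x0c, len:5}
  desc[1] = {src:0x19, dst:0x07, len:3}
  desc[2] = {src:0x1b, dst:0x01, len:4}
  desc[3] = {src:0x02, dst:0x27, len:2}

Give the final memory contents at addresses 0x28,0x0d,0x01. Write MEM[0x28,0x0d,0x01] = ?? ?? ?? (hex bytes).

MEM[0x28,0x0d,0x01] = 67 22 2d

D0: mem[0x0c..0x10] <- [09 22 1a 3e 89]
D1: mem[0x07..0x09] <- [e7 e8 2d]
D2: mem[0x01..0x04] <- [2d f8 67 b5]
D3: mem[0x27..0x28] <- [f8 67]
query mem[0x28]=0x67, mem[0x0d]=0x22, mem[0x01]=0x2d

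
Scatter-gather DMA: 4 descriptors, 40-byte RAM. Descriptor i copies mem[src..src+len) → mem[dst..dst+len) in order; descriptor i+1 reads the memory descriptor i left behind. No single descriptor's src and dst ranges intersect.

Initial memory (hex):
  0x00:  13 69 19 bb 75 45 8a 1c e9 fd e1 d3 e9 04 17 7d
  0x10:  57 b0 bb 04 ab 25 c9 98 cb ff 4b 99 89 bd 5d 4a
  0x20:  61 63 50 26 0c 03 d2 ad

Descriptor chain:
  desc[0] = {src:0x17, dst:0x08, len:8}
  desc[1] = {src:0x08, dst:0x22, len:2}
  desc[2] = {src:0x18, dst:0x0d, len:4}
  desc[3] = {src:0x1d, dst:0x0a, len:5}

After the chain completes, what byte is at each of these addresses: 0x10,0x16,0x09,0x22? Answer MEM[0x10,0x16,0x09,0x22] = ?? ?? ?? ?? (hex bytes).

  after D0: wrote 8B at 0x08 = 98cbff4b9989bd5d
  after D1: wrote 2B at 0x22 = 98cb
  after D2: wrote 4B at 0x0d = cbff4b99
  after D3: wrote 5B at 0x0a = bd5d4a6163
query mem[0x10]=0x99, mem[0x16]=0xc9, mem[0x09]=0xcb, mem[0x22]=0x98

MEM[0x10,0x16,0x09,0x22] = 99 c9 cb 98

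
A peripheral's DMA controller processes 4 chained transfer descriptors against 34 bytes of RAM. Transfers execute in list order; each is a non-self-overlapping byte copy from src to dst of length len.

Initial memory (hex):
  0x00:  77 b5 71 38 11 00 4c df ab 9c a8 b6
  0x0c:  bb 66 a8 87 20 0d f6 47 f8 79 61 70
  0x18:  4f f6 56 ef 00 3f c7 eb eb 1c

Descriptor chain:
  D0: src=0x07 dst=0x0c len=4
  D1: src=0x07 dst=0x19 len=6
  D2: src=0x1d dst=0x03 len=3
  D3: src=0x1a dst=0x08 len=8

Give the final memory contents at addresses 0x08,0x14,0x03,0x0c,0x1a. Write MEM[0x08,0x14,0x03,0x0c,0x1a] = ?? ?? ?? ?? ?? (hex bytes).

MEM[0x08,0x14,0x03,0x0c,0x1a] = ab f8 b6 df ab

#0 dst[0x0c+4] := {0xdf,0xab,0x9c,0xa8}
#1 dst[0x19+6] := {0xdf,0xab,0x9c,0xa8,0xb6,0xdf}
#2 dst[0x03+3] := {0xb6,0xdf,0xeb}
#3 dst[0x08+8] := {0xab,0x9c,0xa8,0xb6,0xdf,0xeb,0xeb,0x1c}
query mem[0x08]=0xab, mem[0x14]=0xf8, mem[0x03]=0xb6, mem[0x0c]=0xdf, mem[0x1a]=0xab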